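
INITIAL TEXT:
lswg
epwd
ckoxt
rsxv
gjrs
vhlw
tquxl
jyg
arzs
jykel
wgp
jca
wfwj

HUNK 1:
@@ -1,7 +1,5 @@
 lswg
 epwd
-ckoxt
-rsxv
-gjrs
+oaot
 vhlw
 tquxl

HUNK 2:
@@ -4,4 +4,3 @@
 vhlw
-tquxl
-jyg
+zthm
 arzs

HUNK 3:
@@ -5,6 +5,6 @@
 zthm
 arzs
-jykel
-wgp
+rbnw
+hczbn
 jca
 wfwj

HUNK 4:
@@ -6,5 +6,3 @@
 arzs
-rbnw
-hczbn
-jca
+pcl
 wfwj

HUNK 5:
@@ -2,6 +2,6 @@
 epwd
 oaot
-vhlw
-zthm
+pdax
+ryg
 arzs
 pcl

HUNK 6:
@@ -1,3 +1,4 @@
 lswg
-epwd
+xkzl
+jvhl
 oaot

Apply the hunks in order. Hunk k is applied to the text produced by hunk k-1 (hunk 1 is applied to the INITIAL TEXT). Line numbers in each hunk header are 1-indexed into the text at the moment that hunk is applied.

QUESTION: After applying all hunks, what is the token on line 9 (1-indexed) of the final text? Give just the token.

Hunk 1: at line 1 remove [ckoxt,rsxv,gjrs] add [oaot] -> 11 lines: lswg epwd oaot vhlw tquxl jyg arzs jykel wgp jca wfwj
Hunk 2: at line 4 remove [tquxl,jyg] add [zthm] -> 10 lines: lswg epwd oaot vhlw zthm arzs jykel wgp jca wfwj
Hunk 3: at line 5 remove [jykel,wgp] add [rbnw,hczbn] -> 10 lines: lswg epwd oaot vhlw zthm arzs rbnw hczbn jca wfwj
Hunk 4: at line 6 remove [rbnw,hczbn,jca] add [pcl] -> 8 lines: lswg epwd oaot vhlw zthm arzs pcl wfwj
Hunk 5: at line 2 remove [vhlw,zthm] add [pdax,ryg] -> 8 lines: lswg epwd oaot pdax ryg arzs pcl wfwj
Hunk 6: at line 1 remove [epwd] add [xkzl,jvhl] -> 9 lines: lswg xkzl jvhl oaot pdax ryg arzs pcl wfwj
Final line 9: wfwj

Answer: wfwj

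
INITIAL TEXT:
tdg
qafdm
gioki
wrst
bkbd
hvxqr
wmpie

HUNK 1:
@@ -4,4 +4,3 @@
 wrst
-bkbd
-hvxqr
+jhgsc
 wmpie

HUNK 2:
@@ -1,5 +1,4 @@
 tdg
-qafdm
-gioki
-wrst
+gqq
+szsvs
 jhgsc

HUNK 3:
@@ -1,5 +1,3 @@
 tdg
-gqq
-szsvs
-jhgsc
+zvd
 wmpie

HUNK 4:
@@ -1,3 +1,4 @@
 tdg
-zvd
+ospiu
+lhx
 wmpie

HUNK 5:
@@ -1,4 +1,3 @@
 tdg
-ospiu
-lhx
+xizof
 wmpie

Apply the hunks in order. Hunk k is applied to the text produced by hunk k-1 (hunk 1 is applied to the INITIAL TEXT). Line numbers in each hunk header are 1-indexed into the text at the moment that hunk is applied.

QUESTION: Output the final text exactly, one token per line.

Answer: tdg
xizof
wmpie

Derivation:
Hunk 1: at line 4 remove [bkbd,hvxqr] add [jhgsc] -> 6 lines: tdg qafdm gioki wrst jhgsc wmpie
Hunk 2: at line 1 remove [qafdm,gioki,wrst] add [gqq,szsvs] -> 5 lines: tdg gqq szsvs jhgsc wmpie
Hunk 3: at line 1 remove [gqq,szsvs,jhgsc] add [zvd] -> 3 lines: tdg zvd wmpie
Hunk 4: at line 1 remove [zvd] add [ospiu,lhx] -> 4 lines: tdg ospiu lhx wmpie
Hunk 5: at line 1 remove [ospiu,lhx] add [xizof] -> 3 lines: tdg xizof wmpie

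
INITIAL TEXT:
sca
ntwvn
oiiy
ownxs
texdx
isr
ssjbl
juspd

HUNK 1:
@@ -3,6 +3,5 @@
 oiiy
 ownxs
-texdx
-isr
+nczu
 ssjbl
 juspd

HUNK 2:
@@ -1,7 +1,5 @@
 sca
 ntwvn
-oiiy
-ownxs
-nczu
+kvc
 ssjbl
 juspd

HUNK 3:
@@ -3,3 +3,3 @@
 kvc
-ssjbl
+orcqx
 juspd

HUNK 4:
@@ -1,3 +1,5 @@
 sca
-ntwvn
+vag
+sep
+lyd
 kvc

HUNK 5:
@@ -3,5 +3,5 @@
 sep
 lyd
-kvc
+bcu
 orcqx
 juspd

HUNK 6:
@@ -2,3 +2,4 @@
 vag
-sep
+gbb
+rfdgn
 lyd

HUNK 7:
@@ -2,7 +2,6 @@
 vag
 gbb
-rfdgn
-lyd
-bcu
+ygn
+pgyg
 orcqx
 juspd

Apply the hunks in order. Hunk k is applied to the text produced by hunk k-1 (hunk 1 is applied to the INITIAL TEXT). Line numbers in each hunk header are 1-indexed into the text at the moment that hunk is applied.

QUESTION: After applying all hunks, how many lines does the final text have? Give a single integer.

Hunk 1: at line 3 remove [texdx,isr] add [nczu] -> 7 lines: sca ntwvn oiiy ownxs nczu ssjbl juspd
Hunk 2: at line 1 remove [oiiy,ownxs,nczu] add [kvc] -> 5 lines: sca ntwvn kvc ssjbl juspd
Hunk 3: at line 3 remove [ssjbl] add [orcqx] -> 5 lines: sca ntwvn kvc orcqx juspd
Hunk 4: at line 1 remove [ntwvn] add [vag,sep,lyd] -> 7 lines: sca vag sep lyd kvc orcqx juspd
Hunk 5: at line 3 remove [kvc] add [bcu] -> 7 lines: sca vag sep lyd bcu orcqx juspd
Hunk 6: at line 2 remove [sep] add [gbb,rfdgn] -> 8 lines: sca vag gbb rfdgn lyd bcu orcqx juspd
Hunk 7: at line 2 remove [rfdgn,lyd,bcu] add [ygn,pgyg] -> 7 lines: sca vag gbb ygn pgyg orcqx juspd
Final line count: 7

Answer: 7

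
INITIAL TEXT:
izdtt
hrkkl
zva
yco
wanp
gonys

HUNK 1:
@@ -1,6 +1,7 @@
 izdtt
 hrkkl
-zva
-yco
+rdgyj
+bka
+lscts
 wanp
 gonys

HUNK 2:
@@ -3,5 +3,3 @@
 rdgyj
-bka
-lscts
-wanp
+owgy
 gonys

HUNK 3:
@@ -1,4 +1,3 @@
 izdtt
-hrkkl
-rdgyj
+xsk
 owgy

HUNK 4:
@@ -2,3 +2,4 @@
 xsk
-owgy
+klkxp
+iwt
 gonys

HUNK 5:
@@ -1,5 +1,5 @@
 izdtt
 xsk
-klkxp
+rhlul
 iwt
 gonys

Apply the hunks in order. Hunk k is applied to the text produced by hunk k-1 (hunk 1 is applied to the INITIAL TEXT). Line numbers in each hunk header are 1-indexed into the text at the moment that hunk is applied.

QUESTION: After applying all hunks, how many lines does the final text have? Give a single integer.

Answer: 5

Derivation:
Hunk 1: at line 1 remove [zva,yco] add [rdgyj,bka,lscts] -> 7 lines: izdtt hrkkl rdgyj bka lscts wanp gonys
Hunk 2: at line 3 remove [bka,lscts,wanp] add [owgy] -> 5 lines: izdtt hrkkl rdgyj owgy gonys
Hunk 3: at line 1 remove [hrkkl,rdgyj] add [xsk] -> 4 lines: izdtt xsk owgy gonys
Hunk 4: at line 2 remove [owgy] add [klkxp,iwt] -> 5 lines: izdtt xsk klkxp iwt gonys
Hunk 5: at line 1 remove [klkxp] add [rhlul] -> 5 lines: izdtt xsk rhlul iwt gonys
Final line count: 5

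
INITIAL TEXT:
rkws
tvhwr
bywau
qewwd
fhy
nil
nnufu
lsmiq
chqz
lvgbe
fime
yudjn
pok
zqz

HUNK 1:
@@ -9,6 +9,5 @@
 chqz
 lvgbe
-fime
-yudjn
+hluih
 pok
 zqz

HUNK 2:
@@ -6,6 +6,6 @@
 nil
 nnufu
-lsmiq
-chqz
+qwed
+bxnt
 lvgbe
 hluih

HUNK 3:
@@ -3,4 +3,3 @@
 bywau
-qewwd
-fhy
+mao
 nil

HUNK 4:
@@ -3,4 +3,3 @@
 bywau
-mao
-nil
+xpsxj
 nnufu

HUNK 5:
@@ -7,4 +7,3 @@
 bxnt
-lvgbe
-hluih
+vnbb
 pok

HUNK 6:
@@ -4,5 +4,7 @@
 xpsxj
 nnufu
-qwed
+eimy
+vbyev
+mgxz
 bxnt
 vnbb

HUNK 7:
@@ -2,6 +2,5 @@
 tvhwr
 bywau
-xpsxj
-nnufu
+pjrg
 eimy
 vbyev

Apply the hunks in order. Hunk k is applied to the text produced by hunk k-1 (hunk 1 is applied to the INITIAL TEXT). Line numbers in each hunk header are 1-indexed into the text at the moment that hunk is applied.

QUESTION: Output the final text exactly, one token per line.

Hunk 1: at line 9 remove [fime,yudjn] add [hluih] -> 13 lines: rkws tvhwr bywau qewwd fhy nil nnufu lsmiq chqz lvgbe hluih pok zqz
Hunk 2: at line 6 remove [lsmiq,chqz] add [qwed,bxnt] -> 13 lines: rkws tvhwr bywau qewwd fhy nil nnufu qwed bxnt lvgbe hluih pok zqz
Hunk 3: at line 3 remove [qewwd,fhy] add [mao] -> 12 lines: rkws tvhwr bywau mao nil nnufu qwed bxnt lvgbe hluih pok zqz
Hunk 4: at line 3 remove [mao,nil] add [xpsxj] -> 11 lines: rkws tvhwr bywau xpsxj nnufu qwed bxnt lvgbe hluih pok zqz
Hunk 5: at line 7 remove [lvgbe,hluih] add [vnbb] -> 10 lines: rkws tvhwr bywau xpsxj nnufu qwed bxnt vnbb pok zqz
Hunk 6: at line 4 remove [qwed] add [eimy,vbyev,mgxz] -> 12 lines: rkws tvhwr bywau xpsxj nnufu eimy vbyev mgxz bxnt vnbb pok zqz
Hunk 7: at line 2 remove [xpsxj,nnufu] add [pjrg] -> 11 lines: rkws tvhwr bywau pjrg eimy vbyev mgxz bxnt vnbb pok zqz

Answer: rkws
tvhwr
bywau
pjrg
eimy
vbyev
mgxz
bxnt
vnbb
pok
zqz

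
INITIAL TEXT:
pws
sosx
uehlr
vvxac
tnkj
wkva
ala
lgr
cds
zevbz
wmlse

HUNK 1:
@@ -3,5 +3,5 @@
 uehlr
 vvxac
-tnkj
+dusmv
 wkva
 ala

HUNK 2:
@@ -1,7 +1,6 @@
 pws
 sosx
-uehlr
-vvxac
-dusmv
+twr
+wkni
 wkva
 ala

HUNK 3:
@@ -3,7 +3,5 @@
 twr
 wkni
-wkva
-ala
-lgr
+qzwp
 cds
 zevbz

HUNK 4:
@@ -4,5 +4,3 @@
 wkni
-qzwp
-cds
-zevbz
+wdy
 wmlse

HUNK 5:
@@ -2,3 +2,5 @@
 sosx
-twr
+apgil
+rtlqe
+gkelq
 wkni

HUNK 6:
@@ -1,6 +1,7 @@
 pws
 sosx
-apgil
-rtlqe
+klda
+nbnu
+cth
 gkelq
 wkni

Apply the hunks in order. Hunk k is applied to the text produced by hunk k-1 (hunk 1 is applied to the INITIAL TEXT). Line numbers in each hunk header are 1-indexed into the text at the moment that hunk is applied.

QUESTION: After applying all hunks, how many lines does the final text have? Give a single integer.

Hunk 1: at line 3 remove [tnkj] add [dusmv] -> 11 lines: pws sosx uehlr vvxac dusmv wkva ala lgr cds zevbz wmlse
Hunk 2: at line 1 remove [uehlr,vvxac,dusmv] add [twr,wkni] -> 10 lines: pws sosx twr wkni wkva ala lgr cds zevbz wmlse
Hunk 3: at line 3 remove [wkva,ala,lgr] add [qzwp] -> 8 lines: pws sosx twr wkni qzwp cds zevbz wmlse
Hunk 4: at line 4 remove [qzwp,cds,zevbz] add [wdy] -> 6 lines: pws sosx twr wkni wdy wmlse
Hunk 5: at line 2 remove [twr] add [apgil,rtlqe,gkelq] -> 8 lines: pws sosx apgil rtlqe gkelq wkni wdy wmlse
Hunk 6: at line 1 remove [apgil,rtlqe] add [klda,nbnu,cth] -> 9 lines: pws sosx klda nbnu cth gkelq wkni wdy wmlse
Final line count: 9

Answer: 9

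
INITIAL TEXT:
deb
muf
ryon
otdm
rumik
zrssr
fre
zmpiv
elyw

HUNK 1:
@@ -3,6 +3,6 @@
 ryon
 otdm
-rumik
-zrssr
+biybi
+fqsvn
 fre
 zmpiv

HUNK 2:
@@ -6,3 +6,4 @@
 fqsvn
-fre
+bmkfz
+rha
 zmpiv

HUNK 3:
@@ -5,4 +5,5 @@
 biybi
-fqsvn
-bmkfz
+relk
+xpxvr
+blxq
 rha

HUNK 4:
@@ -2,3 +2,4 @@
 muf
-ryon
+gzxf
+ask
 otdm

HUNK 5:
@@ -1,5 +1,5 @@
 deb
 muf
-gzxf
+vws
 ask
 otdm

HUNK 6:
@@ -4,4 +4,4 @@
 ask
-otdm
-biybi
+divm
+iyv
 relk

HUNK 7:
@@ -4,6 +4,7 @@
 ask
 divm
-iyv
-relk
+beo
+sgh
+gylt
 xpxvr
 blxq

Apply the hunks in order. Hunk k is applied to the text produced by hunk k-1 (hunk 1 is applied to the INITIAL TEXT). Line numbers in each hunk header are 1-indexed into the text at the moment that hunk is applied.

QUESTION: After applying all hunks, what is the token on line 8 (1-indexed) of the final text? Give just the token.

Hunk 1: at line 3 remove [rumik,zrssr] add [biybi,fqsvn] -> 9 lines: deb muf ryon otdm biybi fqsvn fre zmpiv elyw
Hunk 2: at line 6 remove [fre] add [bmkfz,rha] -> 10 lines: deb muf ryon otdm biybi fqsvn bmkfz rha zmpiv elyw
Hunk 3: at line 5 remove [fqsvn,bmkfz] add [relk,xpxvr,blxq] -> 11 lines: deb muf ryon otdm biybi relk xpxvr blxq rha zmpiv elyw
Hunk 4: at line 2 remove [ryon] add [gzxf,ask] -> 12 lines: deb muf gzxf ask otdm biybi relk xpxvr blxq rha zmpiv elyw
Hunk 5: at line 1 remove [gzxf] add [vws] -> 12 lines: deb muf vws ask otdm biybi relk xpxvr blxq rha zmpiv elyw
Hunk 6: at line 4 remove [otdm,biybi] add [divm,iyv] -> 12 lines: deb muf vws ask divm iyv relk xpxvr blxq rha zmpiv elyw
Hunk 7: at line 4 remove [iyv,relk] add [beo,sgh,gylt] -> 13 lines: deb muf vws ask divm beo sgh gylt xpxvr blxq rha zmpiv elyw
Final line 8: gylt

Answer: gylt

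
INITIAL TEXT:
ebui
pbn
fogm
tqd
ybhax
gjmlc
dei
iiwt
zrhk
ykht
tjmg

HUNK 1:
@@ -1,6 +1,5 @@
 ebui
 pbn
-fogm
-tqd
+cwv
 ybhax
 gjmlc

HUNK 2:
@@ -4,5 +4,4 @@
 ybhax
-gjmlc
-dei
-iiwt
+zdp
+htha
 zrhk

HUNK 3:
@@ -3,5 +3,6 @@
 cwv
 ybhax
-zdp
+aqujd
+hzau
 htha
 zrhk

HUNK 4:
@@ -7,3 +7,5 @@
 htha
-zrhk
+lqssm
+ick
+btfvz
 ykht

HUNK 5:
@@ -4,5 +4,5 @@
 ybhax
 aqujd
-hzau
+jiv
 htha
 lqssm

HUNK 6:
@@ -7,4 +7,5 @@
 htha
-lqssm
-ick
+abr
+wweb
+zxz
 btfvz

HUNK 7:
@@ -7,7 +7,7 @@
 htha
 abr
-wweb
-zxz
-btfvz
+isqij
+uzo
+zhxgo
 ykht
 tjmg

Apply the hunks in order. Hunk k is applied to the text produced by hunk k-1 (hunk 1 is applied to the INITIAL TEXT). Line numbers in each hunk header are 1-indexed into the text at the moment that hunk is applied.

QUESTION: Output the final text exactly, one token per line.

Answer: ebui
pbn
cwv
ybhax
aqujd
jiv
htha
abr
isqij
uzo
zhxgo
ykht
tjmg

Derivation:
Hunk 1: at line 1 remove [fogm,tqd] add [cwv] -> 10 lines: ebui pbn cwv ybhax gjmlc dei iiwt zrhk ykht tjmg
Hunk 2: at line 4 remove [gjmlc,dei,iiwt] add [zdp,htha] -> 9 lines: ebui pbn cwv ybhax zdp htha zrhk ykht tjmg
Hunk 3: at line 3 remove [zdp] add [aqujd,hzau] -> 10 lines: ebui pbn cwv ybhax aqujd hzau htha zrhk ykht tjmg
Hunk 4: at line 7 remove [zrhk] add [lqssm,ick,btfvz] -> 12 lines: ebui pbn cwv ybhax aqujd hzau htha lqssm ick btfvz ykht tjmg
Hunk 5: at line 4 remove [hzau] add [jiv] -> 12 lines: ebui pbn cwv ybhax aqujd jiv htha lqssm ick btfvz ykht tjmg
Hunk 6: at line 7 remove [lqssm,ick] add [abr,wweb,zxz] -> 13 lines: ebui pbn cwv ybhax aqujd jiv htha abr wweb zxz btfvz ykht tjmg
Hunk 7: at line 7 remove [wweb,zxz,btfvz] add [isqij,uzo,zhxgo] -> 13 lines: ebui pbn cwv ybhax aqujd jiv htha abr isqij uzo zhxgo ykht tjmg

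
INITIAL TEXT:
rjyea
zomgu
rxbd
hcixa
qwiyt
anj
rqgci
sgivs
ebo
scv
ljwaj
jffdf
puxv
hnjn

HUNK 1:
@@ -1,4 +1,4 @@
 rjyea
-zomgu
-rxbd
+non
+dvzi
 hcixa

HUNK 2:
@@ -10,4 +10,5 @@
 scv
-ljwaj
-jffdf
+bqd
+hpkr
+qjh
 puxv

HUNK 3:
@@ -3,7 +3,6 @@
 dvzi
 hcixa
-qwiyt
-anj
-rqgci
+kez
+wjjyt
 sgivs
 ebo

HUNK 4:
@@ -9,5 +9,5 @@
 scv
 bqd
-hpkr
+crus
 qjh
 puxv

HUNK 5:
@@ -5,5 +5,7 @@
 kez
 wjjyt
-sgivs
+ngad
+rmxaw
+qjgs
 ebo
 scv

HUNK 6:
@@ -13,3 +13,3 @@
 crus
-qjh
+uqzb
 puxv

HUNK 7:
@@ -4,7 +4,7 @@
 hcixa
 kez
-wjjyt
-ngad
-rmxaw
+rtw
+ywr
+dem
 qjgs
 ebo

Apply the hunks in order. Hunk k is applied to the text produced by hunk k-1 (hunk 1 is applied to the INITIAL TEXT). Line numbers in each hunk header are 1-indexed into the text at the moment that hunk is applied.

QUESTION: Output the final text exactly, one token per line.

Hunk 1: at line 1 remove [zomgu,rxbd] add [non,dvzi] -> 14 lines: rjyea non dvzi hcixa qwiyt anj rqgci sgivs ebo scv ljwaj jffdf puxv hnjn
Hunk 2: at line 10 remove [ljwaj,jffdf] add [bqd,hpkr,qjh] -> 15 lines: rjyea non dvzi hcixa qwiyt anj rqgci sgivs ebo scv bqd hpkr qjh puxv hnjn
Hunk 3: at line 3 remove [qwiyt,anj,rqgci] add [kez,wjjyt] -> 14 lines: rjyea non dvzi hcixa kez wjjyt sgivs ebo scv bqd hpkr qjh puxv hnjn
Hunk 4: at line 9 remove [hpkr] add [crus] -> 14 lines: rjyea non dvzi hcixa kez wjjyt sgivs ebo scv bqd crus qjh puxv hnjn
Hunk 5: at line 5 remove [sgivs] add [ngad,rmxaw,qjgs] -> 16 lines: rjyea non dvzi hcixa kez wjjyt ngad rmxaw qjgs ebo scv bqd crus qjh puxv hnjn
Hunk 6: at line 13 remove [qjh] add [uqzb] -> 16 lines: rjyea non dvzi hcixa kez wjjyt ngad rmxaw qjgs ebo scv bqd crus uqzb puxv hnjn
Hunk 7: at line 4 remove [wjjyt,ngad,rmxaw] add [rtw,ywr,dem] -> 16 lines: rjyea non dvzi hcixa kez rtw ywr dem qjgs ebo scv bqd crus uqzb puxv hnjn

Answer: rjyea
non
dvzi
hcixa
kez
rtw
ywr
dem
qjgs
ebo
scv
bqd
crus
uqzb
puxv
hnjn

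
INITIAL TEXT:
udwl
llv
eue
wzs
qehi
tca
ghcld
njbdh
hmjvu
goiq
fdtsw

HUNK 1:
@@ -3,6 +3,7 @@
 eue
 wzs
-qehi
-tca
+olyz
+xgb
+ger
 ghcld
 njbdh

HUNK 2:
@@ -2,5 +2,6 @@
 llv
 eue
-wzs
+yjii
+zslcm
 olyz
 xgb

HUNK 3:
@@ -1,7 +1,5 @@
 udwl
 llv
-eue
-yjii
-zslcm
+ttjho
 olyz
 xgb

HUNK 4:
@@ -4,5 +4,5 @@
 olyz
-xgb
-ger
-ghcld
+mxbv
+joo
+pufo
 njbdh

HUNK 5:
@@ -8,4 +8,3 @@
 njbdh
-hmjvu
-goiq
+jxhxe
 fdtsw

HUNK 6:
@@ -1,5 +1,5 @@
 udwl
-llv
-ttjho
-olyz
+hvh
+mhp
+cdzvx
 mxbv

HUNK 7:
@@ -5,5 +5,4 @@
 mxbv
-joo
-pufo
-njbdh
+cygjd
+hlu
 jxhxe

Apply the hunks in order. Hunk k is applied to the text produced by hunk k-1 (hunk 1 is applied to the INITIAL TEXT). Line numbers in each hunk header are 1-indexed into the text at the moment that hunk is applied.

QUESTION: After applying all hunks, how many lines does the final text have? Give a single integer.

Answer: 9

Derivation:
Hunk 1: at line 3 remove [qehi,tca] add [olyz,xgb,ger] -> 12 lines: udwl llv eue wzs olyz xgb ger ghcld njbdh hmjvu goiq fdtsw
Hunk 2: at line 2 remove [wzs] add [yjii,zslcm] -> 13 lines: udwl llv eue yjii zslcm olyz xgb ger ghcld njbdh hmjvu goiq fdtsw
Hunk 3: at line 1 remove [eue,yjii,zslcm] add [ttjho] -> 11 lines: udwl llv ttjho olyz xgb ger ghcld njbdh hmjvu goiq fdtsw
Hunk 4: at line 4 remove [xgb,ger,ghcld] add [mxbv,joo,pufo] -> 11 lines: udwl llv ttjho olyz mxbv joo pufo njbdh hmjvu goiq fdtsw
Hunk 5: at line 8 remove [hmjvu,goiq] add [jxhxe] -> 10 lines: udwl llv ttjho olyz mxbv joo pufo njbdh jxhxe fdtsw
Hunk 6: at line 1 remove [llv,ttjho,olyz] add [hvh,mhp,cdzvx] -> 10 lines: udwl hvh mhp cdzvx mxbv joo pufo njbdh jxhxe fdtsw
Hunk 7: at line 5 remove [joo,pufo,njbdh] add [cygjd,hlu] -> 9 lines: udwl hvh mhp cdzvx mxbv cygjd hlu jxhxe fdtsw
Final line count: 9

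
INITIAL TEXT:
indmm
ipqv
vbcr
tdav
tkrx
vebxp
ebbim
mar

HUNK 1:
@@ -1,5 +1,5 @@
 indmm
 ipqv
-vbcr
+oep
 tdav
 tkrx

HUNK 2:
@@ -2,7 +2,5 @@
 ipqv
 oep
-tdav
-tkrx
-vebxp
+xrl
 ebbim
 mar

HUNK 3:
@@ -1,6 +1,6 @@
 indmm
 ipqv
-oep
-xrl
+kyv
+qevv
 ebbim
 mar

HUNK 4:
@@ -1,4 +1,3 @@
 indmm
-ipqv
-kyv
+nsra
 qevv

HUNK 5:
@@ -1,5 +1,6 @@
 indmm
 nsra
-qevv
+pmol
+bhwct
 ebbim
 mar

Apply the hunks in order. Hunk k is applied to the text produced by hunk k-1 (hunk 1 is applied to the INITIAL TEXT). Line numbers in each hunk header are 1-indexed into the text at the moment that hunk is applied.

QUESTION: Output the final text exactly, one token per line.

Answer: indmm
nsra
pmol
bhwct
ebbim
mar

Derivation:
Hunk 1: at line 1 remove [vbcr] add [oep] -> 8 lines: indmm ipqv oep tdav tkrx vebxp ebbim mar
Hunk 2: at line 2 remove [tdav,tkrx,vebxp] add [xrl] -> 6 lines: indmm ipqv oep xrl ebbim mar
Hunk 3: at line 1 remove [oep,xrl] add [kyv,qevv] -> 6 lines: indmm ipqv kyv qevv ebbim mar
Hunk 4: at line 1 remove [ipqv,kyv] add [nsra] -> 5 lines: indmm nsra qevv ebbim mar
Hunk 5: at line 1 remove [qevv] add [pmol,bhwct] -> 6 lines: indmm nsra pmol bhwct ebbim mar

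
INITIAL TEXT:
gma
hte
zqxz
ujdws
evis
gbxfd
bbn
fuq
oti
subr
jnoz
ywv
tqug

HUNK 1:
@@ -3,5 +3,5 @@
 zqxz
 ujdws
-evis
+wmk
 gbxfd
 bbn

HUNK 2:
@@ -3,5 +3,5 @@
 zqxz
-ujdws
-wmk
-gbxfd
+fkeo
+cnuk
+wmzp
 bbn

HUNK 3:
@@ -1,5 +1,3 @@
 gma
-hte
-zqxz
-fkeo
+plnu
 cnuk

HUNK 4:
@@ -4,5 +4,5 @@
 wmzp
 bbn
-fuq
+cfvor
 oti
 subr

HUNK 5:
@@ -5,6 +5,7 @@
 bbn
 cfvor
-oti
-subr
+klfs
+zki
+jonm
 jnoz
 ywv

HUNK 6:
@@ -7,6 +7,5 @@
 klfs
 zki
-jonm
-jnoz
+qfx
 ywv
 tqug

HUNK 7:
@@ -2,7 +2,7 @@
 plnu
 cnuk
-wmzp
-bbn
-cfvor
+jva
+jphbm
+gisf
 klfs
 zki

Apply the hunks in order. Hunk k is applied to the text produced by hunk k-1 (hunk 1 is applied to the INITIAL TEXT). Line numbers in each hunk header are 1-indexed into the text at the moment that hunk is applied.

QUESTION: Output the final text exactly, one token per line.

Answer: gma
plnu
cnuk
jva
jphbm
gisf
klfs
zki
qfx
ywv
tqug

Derivation:
Hunk 1: at line 3 remove [evis] add [wmk] -> 13 lines: gma hte zqxz ujdws wmk gbxfd bbn fuq oti subr jnoz ywv tqug
Hunk 2: at line 3 remove [ujdws,wmk,gbxfd] add [fkeo,cnuk,wmzp] -> 13 lines: gma hte zqxz fkeo cnuk wmzp bbn fuq oti subr jnoz ywv tqug
Hunk 3: at line 1 remove [hte,zqxz,fkeo] add [plnu] -> 11 lines: gma plnu cnuk wmzp bbn fuq oti subr jnoz ywv tqug
Hunk 4: at line 4 remove [fuq] add [cfvor] -> 11 lines: gma plnu cnuk wmzp bbn cfvor oti subr jnoz ywv tqug
Hunk 5: at line 5 remove [oti,subr] add [klfs,zki,jonm] -> 12 lines: gma plnu cnuk wmzp bbn cfvor klfs zki jonm jnoz ywv tqug
Hunk 6: at line 7 remove [jonm,jnoz] add [qfx] -> 11 lines: gma plnu cnuk wmzp bbn cfvor klfs zki qfx ywv tqug
Hunk 7: at line 2 remove [wmzp,bbn,cfvor] add [jva,jphbm,gisf] -> 11 lines: gma plnu cnuk jva jphbm gisf klfs zki qfx ywv tqug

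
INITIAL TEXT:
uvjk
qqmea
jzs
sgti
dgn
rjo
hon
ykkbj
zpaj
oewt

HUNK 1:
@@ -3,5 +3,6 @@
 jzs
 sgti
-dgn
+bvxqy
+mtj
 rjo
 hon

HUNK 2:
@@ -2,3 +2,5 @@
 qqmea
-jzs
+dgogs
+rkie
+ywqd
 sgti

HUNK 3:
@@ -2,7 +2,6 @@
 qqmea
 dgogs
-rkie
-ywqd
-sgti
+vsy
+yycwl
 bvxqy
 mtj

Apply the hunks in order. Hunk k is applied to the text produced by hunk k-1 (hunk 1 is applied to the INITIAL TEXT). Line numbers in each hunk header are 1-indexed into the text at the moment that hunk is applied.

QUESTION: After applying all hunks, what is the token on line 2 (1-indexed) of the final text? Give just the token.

Answer: qqmea

Derivation:
Hunk 1: at line 3 remove [dgn] add [bvxqy,mtj] -> 11 lines: uvjk qqmea jzs sgti bvxqy mtj rjo hon ykkbj zpaj oewt
Hunk 2: at line 2 remove [jzs] add [dgogs,rkie,ywqd] -> 13 lines: uvjk qqmea dgogs rkie ywqd sgti bvxqy mtj rjo hon ykkbj zpaj oewt
Hunk 3: at line 2 remove [rkie,ywqd,sgti] add [vsy,yycwl] -> 12 lines: uvjk qqmea dgogs vsy yycwl bvxqy mtj rjo hon ykkbj zpaj oewt
Final line 2: qqmea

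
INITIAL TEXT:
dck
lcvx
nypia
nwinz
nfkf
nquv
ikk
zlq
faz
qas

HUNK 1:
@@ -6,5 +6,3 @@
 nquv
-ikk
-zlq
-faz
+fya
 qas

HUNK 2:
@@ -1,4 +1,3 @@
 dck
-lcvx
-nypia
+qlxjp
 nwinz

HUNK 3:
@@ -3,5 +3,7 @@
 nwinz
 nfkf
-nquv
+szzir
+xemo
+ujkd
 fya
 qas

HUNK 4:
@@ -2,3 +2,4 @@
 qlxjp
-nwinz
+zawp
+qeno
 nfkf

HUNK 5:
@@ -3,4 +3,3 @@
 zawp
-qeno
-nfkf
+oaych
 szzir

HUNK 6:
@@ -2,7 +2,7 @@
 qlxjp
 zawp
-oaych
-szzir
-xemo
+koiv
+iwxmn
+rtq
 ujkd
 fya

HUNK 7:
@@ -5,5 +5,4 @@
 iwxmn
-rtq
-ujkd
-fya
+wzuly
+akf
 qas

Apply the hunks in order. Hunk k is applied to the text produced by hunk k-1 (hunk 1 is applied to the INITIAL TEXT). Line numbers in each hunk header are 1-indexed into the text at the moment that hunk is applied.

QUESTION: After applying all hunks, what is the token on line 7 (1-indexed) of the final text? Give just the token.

Answer: akf

Derivation:
Hunk 1: at line 6 remove [ikk,zlq,faz] add [fya] -> 8 lines: dck lcvx nypia nwinz nfkf nquv fya qas
Hunk 2: at line 1 remove [lcvx,nypia] add [qlxjp] -> 7 lines: dck qlxjp nwinz nfkf nquv fya qas
Hunk 3: at line 3 remove [nquv] add [szzir,xemo,ujkd] -> 9 lines: dck qlxjp nwinz nfkf szzir xemo ujkd fya qas
Hunk 4: at line 2 remove [nwinz] add [zawp,qeno] -> 10 lines: dck qlxjp zawp qeno nfkf szzir xemo ujkd fya qas
Hunk 5: at line 3 remove [qeno,nfkf] add [oaych] -> 9 lines: dck qlxjp zawp oaych szzir xemo ujkd fya qas
Hunk 6: at line 2 remove [oaych,szzir,xemo] add [koiv,iwxmn,rtq] -> 9 lines: dck qlxjp zawp koiv iwxmn rtq ujkd fya qas
Hunk 7: at line 5 remove [rtq,ujkd,fya] add [wzuly,akf] -> 8 lines: dck qlxjp zawp koiv iwxmn wzuly akf qas
Final line 7: akf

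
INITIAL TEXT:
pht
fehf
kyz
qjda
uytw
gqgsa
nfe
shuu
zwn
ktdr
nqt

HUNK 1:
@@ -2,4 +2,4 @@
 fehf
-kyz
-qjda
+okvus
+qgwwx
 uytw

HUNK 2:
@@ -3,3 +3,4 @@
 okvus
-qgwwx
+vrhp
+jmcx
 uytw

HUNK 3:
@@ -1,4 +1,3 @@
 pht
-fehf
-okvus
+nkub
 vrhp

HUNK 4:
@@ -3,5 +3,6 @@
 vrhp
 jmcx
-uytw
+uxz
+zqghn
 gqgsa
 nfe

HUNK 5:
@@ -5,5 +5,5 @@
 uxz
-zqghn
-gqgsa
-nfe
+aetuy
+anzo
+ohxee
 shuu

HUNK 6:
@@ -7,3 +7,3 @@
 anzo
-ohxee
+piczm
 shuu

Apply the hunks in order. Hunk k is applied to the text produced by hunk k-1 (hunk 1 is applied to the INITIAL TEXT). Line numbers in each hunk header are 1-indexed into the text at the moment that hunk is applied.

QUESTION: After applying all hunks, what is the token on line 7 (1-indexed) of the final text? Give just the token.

Hunk 1: at line 2 remove [kyz,qjda] add [okvus,qgwwx] -> 11 lines: pht fehf okvus qgwwx uytw gqgsa nfe shuu zwn ktdr nqt
Hunk 2: at line 3 remove [qgwwx] add [vrhp,jmcx] -> 12 lines: pht fehf okvus vrhp jmcx uytw gqgsa nfe shuu zwn ktdr nqt
Hunk 3: at line 1 remove [fehf,okvus] add [nkub] -> 11 lines: pht nkub vrhp jmcx uytw gqgsa nfe shuu zwn ktdr nqt
Hunk 4: at line 3 remove [uytw] add [uxz,zqghn] -> 12 lines: pht nkub vrhp jmcx uxz zqghn gqgsa nfe shuu zwn ktdr nqt
Hunk 5: at line 5 remove [zqghn,gqgsa,nfe] add [aetuy,anzo,ohxee] -> 12 lines: pht nkub vrhp jmcx uxz aetuy anzo ohxee shuu zwn ktdr nqt
Hunk 6: at line 7 remove [ohxee] add [piczm] -> 12 lines: pht nkub vrhp jmcx uxz aetuy anzo piczm shuu zwn ktdr nqt
Final line 7: anzo

Answer: anzo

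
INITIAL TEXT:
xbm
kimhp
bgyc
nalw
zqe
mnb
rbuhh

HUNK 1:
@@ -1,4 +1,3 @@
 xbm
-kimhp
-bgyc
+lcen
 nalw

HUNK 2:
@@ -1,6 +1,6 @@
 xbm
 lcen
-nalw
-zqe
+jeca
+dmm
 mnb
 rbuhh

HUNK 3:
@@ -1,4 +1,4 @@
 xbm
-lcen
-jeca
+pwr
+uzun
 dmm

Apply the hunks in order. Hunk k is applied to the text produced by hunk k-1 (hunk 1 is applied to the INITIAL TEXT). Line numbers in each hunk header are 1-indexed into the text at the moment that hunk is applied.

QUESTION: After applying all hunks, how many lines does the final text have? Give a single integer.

Hunk 1: at line 1 remove [kimhp,bgyc] add [lcen] -> 6 lines: xbm lcen nalw zqe mnb rbuhh
Hunk 2: at line 1 remove [nalw,zqe] add [jeca,dmm] -> 6 lines: xbm lcen jeca dmm mnb rbuhh
Hunk 3: at line 1 remove [lcen,jeca] add [pwr,uzun] -> 6 lines: xbm pwr uzun dmm mnb rbuhh
Final line count: 6

Answer: 6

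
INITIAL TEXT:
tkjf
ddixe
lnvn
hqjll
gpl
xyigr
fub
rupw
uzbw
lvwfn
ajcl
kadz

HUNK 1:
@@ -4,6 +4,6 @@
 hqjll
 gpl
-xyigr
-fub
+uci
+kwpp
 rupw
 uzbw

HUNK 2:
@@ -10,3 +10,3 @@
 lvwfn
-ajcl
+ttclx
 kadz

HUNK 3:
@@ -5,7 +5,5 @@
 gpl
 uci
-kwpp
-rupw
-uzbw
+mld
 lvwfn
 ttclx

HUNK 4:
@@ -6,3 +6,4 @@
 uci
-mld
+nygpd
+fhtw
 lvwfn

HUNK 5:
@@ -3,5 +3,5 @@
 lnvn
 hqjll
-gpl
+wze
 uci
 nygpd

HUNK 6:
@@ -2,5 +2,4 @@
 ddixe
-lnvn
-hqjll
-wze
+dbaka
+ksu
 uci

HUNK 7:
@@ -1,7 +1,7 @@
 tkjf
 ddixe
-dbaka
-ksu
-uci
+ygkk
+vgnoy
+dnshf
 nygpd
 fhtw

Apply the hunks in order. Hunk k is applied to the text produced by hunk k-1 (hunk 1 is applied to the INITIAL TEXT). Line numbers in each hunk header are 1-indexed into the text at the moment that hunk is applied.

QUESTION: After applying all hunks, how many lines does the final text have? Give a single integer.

Hunk 1: at line 4 remove [xyigr,fub] add [uci,kwpp] -> 12 lines: tkjf ddixe lnvn hqjll gpl uci kwpp rupw uzbw lvwfn ajcl kadz
Hunk 2: at line 10 remove [ajcl] add [ttclx] -> 12 lines: tkjf ddixe lnvn hqjll gpl uci kwpp rupw uzbw lvwfn ttclx kadz
Hunk 3: at line 5 remove [kwpp,rupw,uzbw] add [mld] -> 10 lines: tkjf ddixe lnvn hqjll gpl uci mld lvwfn ttclx kadz
Hunk 4: at line 6 remove [mld] add [nygpd,fhtw] -> 11 lines: tkjf ddixe lnvn hqjll gpl uci nygpd fhtw lvwfn ttclx kadz
Hunk 5: at line 3 remove [gpl] add [wze] -> 11 lines: tkjf ddixe lnvn hqjll wze uci nygpd fhtw lvwfn ttclx kadz
Hunk 6: at line 2 remove [lnvn,hqjll,wze] add [dbaka,ksu] -> 10 lines: tkjf ddixe dbaka ksu uci nygpd fhtw lvwfn ttclx kadz
Hunk 7: at line 1 remove [dbaka,ksu,uci] add [ygkk,vgnoy,dnshf] -> 10 lines: tkjf ddixe ygkk vgnoy dnshf nygpd fhtw lvwfn ttclx kadz
Final line count: 10

Answer: 10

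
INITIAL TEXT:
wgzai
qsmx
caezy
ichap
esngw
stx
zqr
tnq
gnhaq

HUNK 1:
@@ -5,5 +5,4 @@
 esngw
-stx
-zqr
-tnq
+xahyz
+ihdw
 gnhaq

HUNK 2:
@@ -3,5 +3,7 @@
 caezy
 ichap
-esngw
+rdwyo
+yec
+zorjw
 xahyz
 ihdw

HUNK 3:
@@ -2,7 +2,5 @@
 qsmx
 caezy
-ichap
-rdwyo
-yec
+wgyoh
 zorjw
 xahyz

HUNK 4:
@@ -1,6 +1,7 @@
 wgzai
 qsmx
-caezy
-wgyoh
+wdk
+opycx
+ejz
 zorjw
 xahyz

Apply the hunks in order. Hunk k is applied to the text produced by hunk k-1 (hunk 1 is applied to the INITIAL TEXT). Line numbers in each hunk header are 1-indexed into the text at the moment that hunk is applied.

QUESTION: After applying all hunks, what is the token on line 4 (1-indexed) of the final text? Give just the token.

Answer: opycx

Derivation:
Hunk 1: at line 5 remove [stx,zqr,tnq] add [xahyz,ihdw] -> 8 lines: wgzai qsmx caezy ichap esngw xahyz ihdw gnhaq
Hunk 2: at line 3 remove [esngw] add [rdwyo,yec,zorjw] -> 10 lines: wgzai qsmx caezy ichap rdwyo yec zorjw xahyz ihdw gnhaq
Hunk 3: at line 2 remove [ichap,rdwyo,yec] add [wgyoh] -> 8 lines: wgzai qsmx caezy wgyoh zorjw xahyz ihdw gnhaq
Hunk 4: at line 1 remove [caezy,wgyoh] add [wdk,opycx,ejz] -> 9 lines: wgzai qsmx wdk opycx ejz zorjw xahyz ihdw gnhaq
Final line 4: opycx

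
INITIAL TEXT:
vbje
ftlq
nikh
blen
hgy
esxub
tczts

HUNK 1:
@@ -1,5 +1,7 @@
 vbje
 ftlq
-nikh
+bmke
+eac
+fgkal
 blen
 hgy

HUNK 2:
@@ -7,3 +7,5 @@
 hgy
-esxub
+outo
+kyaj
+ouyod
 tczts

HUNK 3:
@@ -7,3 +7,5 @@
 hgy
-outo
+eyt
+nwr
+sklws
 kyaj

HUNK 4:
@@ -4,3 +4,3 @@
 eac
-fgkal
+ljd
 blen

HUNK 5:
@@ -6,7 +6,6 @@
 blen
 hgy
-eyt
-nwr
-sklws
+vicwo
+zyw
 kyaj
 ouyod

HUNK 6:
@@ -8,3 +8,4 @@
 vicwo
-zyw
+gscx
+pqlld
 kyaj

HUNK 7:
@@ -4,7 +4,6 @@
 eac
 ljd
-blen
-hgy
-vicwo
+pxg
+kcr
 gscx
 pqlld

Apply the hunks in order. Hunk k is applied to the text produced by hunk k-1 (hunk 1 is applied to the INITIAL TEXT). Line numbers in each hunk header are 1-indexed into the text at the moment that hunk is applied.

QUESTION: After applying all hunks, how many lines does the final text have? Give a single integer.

Answer: 12

Derivation:
Hunk 1: at line 1 remove [nikh] add [bmke,eac,fgkal] -> 9 lines: vbje ftlq bmke eac fgkal blen hgy esxub tczts
Hunk 2: at line 7 remove [esxub] add [outo,kyaj,ouyod] -> 11 lines: vbje ftlq bmke eac fgkal blen hgy outo kyaj ouyod tczts
Hunk 3: at line 7 remove [outo] add [eyt,nwr,sklws] -> 13 lines: vbje ftlq bmke eac fgkal blen hgy eyt nwr sklws kyaj ouyod tczts
Hunk 4: at line 4 remove [fgkal] add [ljd] -> 13 lines: vbje ftlq bmke eac ljd blen hgy eyt nwr sklws kyaj ouyod tczts
Hunk 5: at line 6 remove [eyt,nwr,sklws] add [vicwo,zyw] -> 12 lines: vbje ftlq bmke eac ljd blen hgy vicwo zyw kyaj ouyod tczts
Hunk 6: at line 8 remove [zyw] add [gscx,pqlld] -> 13 lines: vbje ftlq bmke eac ljd blen hgy vicwo gscx pqlld kyaj ouyod tczts
Hunk 7: at line 4 remove [blen,hgy,vicwo] add [pxg,kcr] -> 12 lines: vbje ftlq bmke eac ljd pxg kcr gscx pqlld kyaj ouyod tczts
Final line count: 12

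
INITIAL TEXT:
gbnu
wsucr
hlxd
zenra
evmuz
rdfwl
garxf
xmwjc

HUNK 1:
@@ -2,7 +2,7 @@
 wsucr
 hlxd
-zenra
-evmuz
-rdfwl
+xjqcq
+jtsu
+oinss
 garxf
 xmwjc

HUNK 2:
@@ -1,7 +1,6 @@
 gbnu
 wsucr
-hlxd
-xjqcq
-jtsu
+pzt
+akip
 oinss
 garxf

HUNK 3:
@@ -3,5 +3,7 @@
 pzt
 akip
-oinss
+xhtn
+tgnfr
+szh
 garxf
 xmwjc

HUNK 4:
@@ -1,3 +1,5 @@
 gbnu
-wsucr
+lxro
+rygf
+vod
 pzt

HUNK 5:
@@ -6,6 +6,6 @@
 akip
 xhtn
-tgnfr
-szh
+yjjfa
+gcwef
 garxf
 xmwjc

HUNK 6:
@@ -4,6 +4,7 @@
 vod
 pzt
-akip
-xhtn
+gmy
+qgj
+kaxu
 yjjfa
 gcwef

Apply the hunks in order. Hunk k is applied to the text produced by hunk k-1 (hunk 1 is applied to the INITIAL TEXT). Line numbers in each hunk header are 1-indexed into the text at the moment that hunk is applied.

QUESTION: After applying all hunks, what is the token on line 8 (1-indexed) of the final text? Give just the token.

Answer: kaxu

Derivation:
Hunk 1: at line 2 remove [zenra,evmuz,rdfwl] add [xjqcq,jtsu,oinss] -> 8 lines: gbnu wsucr hlxd xjqcq jtsu oinss garxf xmwjc
Hunk 2: at line 1 remove [hlxd,xjqcq,jtsu] add [pzt,akip] -> 7 lines: gbnu wsucr pzt akip oinss garxf xmwjc
Hunk 3: at line 3 remove [oinss] add [xhtn,tgnfr,szh] -> 9 lines: gbnu wsucr pzt akip xhtn tgnfr szh garxf xmwjc
Hunk 4: at line 1 remove [wsucr] add [lxro,rygf,vod] -> 11 lines: gbnu lxro rygf vod pzt akip xhtn tgnfr szh garxf xmwjc
Hunk 5: at line 6 remove [tgnfr,szh] add [yjjfa,gcwef] -> 11 lines: gbnu lxro rygf vod pzt akip xhtn yjjfa gcwef garxf xmwjc
Hunk 6: at line 4 remove [akip,xhtn] add [gmy,qgj,kaxu] -> 12 lines: gbnu lxro rygf vod pzt gmy qgj kaxu yjjfa gcwef garxf xmwjc
Final line 8: kaxu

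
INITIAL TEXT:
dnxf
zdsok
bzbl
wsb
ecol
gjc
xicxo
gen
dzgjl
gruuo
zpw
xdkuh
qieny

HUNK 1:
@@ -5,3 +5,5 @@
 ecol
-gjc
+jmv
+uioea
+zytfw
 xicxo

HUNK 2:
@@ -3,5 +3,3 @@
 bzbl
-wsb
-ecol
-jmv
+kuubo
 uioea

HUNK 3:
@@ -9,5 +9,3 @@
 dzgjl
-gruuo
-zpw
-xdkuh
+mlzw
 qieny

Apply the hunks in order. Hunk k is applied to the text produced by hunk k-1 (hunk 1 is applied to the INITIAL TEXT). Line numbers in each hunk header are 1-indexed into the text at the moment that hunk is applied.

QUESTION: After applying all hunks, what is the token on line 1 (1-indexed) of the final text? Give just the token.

Answer: dnxf

Derivation:
Hunk 1: at line 5 remove [gjc] add [jmv,uioea,zytfw] -> 15 lines: dnxf zdsok bzbl wsb ecol jmv uioea zytfw xicxo gen dzgjl gruuo zpw xdkuh qieny
Hunk 2: at line 3 remove [wsb,ecol,jmv] add [kuubo] -> 13 lines: dnxf zdsok bzbl kuubo uioea zytfw xicxo gen dzgjl gruuo zpw xdkuh qieny
Hunk 3: at line 9 remove [gruuo,zpw,xdkuh] add [mlzw] -> 11 lines: dnxf zdsok bzbl kuubo uioea zytfw xicxo gen dzgjl mlzw qieny
Final line 1: dnxf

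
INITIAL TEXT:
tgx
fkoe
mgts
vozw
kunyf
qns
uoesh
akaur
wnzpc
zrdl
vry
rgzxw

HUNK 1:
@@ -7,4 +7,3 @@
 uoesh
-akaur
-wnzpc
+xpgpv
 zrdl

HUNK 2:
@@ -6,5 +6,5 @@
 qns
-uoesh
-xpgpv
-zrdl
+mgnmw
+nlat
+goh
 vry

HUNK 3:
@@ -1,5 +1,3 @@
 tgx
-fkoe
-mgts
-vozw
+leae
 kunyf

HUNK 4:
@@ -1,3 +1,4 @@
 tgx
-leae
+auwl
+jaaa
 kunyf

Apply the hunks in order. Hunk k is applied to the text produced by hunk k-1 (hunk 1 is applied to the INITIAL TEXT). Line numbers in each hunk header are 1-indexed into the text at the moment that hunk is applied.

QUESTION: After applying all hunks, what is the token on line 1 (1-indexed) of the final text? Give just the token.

Hunk 1: at line 7 remove [akaur,wnzpc] add [xpgpv] -> 11 lines: tgx fkoe mgts vozw kunyf qns uoesh xpgpv zrdl vry rgzxw
Hunk 2: at line 6 remove [uoesh,xpgpv,zrdl] add [mgnmw,nlat,goh] -> 11 lines: tgx fkoe mgts vozw kunyf qns mgnmw nlat goh vry rgzxw
Hunk 3: at line 1 remove [fkoe,mgts,vozw] add [leae] -> 9 lines: tgx leae kunyf qns mgnmw nlat goh vry rgzxw
Hunk 4: at line 1 remove [leae] add [auwl,jaaa] -> 10 lines: tgx auwl jaaa kunyf qns mgnmw nlat goh vry rgzxw
Final line 1: tgx

Answer: tgx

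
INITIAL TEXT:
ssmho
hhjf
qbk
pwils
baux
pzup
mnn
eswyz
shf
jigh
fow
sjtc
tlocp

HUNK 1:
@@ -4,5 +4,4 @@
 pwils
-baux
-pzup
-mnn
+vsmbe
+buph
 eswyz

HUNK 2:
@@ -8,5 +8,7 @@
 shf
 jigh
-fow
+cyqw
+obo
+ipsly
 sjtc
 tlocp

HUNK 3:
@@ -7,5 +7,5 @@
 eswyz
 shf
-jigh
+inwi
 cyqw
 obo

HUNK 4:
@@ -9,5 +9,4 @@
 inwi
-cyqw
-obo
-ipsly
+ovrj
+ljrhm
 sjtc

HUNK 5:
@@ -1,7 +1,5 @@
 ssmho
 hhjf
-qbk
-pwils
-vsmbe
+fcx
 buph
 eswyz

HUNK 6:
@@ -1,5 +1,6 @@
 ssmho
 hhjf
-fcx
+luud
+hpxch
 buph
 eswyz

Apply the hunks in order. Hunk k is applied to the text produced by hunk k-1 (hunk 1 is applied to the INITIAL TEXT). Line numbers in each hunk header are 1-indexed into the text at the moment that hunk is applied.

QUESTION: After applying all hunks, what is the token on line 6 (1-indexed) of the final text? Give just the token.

Hunk 1: at line 4 remove [baux,pzup,mnn] add [vsmbe,buph] -> 12 lines: ssmho hhjf qbk pwils vsmbe buph eswyz shf jigh fow sjtc tlocp
Hunk 2: at line 8 remove [fow] add [cyqw,obo,ipsly] -> 14 lines: ssmho hhjf qbk pwils vsmbe buph eswyz shf jigh cyqw obo ipsly sjtc tlocp
Hunk 3: at line 7 remove [jigh] add [inwi] -> 14 lines: ssmho hhjf qbk pwils vsmbe buph eswyz shf inwi cyqw obo ipsly sjtc tlocp
Hunk 4: at line 9 remove [cyqw,obo,ipsly] add [ovrj,ljrhm] -> 13 lines: ssmho hhjf qbk pwils vsmbe buph eswyz shf inwi ovrj ljrhm sjtc tlocp
Hunk 5: at line 1 remove [qbk,pwils,vsmbe] add [fcx] -> 11 lines: ssmho hhjf fcx buph eswyz shf inwi ovrj ljrhm sjtc tlocp
Hunk 6: at line 1 remove [fcx] add [luud,hpxch] -> 12 lines: ssmho hhjf luud hpxch buph eswyz shf inwi ovrj ljrhm sjtc tlocp
Final line 6: eswyz

Answer: eswyz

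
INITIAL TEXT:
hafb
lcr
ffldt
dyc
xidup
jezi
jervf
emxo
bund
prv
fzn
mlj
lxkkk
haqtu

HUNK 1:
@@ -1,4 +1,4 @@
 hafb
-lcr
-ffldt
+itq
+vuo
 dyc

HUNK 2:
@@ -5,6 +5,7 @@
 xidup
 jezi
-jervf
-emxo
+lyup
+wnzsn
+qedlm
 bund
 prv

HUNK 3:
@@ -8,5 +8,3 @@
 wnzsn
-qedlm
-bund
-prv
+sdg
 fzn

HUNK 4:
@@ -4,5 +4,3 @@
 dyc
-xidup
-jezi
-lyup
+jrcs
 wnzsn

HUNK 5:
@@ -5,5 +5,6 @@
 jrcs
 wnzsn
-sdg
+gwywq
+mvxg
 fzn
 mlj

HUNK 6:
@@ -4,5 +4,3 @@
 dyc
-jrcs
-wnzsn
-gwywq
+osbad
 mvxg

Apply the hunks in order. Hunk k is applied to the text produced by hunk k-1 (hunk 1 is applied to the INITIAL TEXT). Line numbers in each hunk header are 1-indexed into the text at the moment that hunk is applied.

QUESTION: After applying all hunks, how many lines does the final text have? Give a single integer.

Hunk 1: at line 1 remove [lcr,ffldt] add [itq,vuo] -> 14 lines: hafb itq vuo dyc xidup jezi jervf emxo bund prv fzn mlj lxkkk haqtu
Hunk 2: at line 5 remove [jervf,emxo] add [lyup,wnzsn,qedlm] -> 15 lines: hafb itq vuo dyc xidup jezi lyup wnzsn qedlm bund prv fzn mlj lxkkk haqtu
Hunk 3: at line 8 remove [qedlm,bund,prv] add [sdg] -> 13 lines: hafb itq vuo dyc xidup jezi lyup wnzsn sdg fzn mlj lxkkk haqtu
Hunk 4: at line 4 remove [xidup,jezi,lyup] add [jrcs] -> 11 lines: hafb itq vuo dyc jrcs wnzsn sdg fzn mlj lxkkk haqtu
Hunk 5: at line 5 remove [sdg] add [gwywq,mvxg] -> 12 lines: hafb itq vuo dyc jrcs wnzsn gwywq mvxg fzn mlj lxkkk haqtu
Hunk 6: at line 4 remove [jrcs,wnzsn,gwywq] add [osbad] -> 10 lines: hafb itq vuo dyc osbad mvxg fzn mlj lxkkk haqtu
Final line count: 10

Answer: 10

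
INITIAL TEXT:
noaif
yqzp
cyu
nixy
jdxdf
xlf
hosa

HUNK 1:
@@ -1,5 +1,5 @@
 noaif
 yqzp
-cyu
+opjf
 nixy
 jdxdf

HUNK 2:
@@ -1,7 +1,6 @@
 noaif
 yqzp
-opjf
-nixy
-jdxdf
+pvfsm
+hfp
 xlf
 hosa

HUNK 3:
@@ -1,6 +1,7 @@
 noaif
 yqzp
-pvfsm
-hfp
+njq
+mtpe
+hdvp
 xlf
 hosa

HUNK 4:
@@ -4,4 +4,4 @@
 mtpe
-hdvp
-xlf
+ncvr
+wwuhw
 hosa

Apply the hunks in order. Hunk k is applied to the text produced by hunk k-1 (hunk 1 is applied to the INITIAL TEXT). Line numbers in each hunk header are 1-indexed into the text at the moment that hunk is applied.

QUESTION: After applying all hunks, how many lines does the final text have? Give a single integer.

Hunk 1: at line 1 remove [cyu] add [opjf] -> 7 lines: noaif yqzp opjf nixy jdxdf xlf hosa
Hunk 2: at line 1 remove [opjf,nixy,jdxdf] add [pvfsm,hfp] -> 6 lines: noaif yqzp pvfsm hfp xlf hosa
Hunk 3: at line 1 remove [pvfsm,hfp] add [njq,mtpe,hdvp] -> 7 lines: noaif yqzp njq mtpe hdvp xlf hosa
Hunk 4: at line 4 remove [hdvp,xlf] add [ncvr,wwuhw] -> 7 lines: noaif yqzp njq mtpe ncvr wwuhw hosa
Final line count: 7

Answer: 7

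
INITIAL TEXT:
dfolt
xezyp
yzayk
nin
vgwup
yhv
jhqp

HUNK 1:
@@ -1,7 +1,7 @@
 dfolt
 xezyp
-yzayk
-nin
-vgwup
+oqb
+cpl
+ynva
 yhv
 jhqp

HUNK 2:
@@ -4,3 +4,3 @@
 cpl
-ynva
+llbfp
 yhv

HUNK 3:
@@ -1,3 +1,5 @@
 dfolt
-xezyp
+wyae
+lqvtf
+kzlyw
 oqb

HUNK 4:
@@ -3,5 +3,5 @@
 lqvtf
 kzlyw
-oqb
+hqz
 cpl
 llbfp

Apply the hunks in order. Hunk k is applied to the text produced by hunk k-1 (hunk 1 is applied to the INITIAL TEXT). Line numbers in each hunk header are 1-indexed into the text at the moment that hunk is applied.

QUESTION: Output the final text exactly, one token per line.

Answer: dfolt
wyae
lqvtf
kzlyw
hqz
cpl
llbfp
yhv
jhqp

Derivation:
Hunk 1: at line 1 remove [yzayk,nin,vgwup] add [oqb,cpl,ynva] -> 7 lines: dfolt xezyp oqb cpl ynva yhv jhqp
Hunk 2: at line 4 remove [ynva] add [llbfp] -> 7 lines: dfolt xezyp oqb cpl llbfp yhv jhqp
Hunk 3: at line 1 remove [xezyp] add [wyae,lqvtf,kzlyw] -> 9 lines: dfolt wyae lqvtf kzlyw oqb cpl llbfp yhv jhqp
Hunk 4: at line 3 remove [oqb] add [hqz] -> 9 lines: dfolt wyae lqvtf kzlyw hqz cpl llbfp yhv jhqp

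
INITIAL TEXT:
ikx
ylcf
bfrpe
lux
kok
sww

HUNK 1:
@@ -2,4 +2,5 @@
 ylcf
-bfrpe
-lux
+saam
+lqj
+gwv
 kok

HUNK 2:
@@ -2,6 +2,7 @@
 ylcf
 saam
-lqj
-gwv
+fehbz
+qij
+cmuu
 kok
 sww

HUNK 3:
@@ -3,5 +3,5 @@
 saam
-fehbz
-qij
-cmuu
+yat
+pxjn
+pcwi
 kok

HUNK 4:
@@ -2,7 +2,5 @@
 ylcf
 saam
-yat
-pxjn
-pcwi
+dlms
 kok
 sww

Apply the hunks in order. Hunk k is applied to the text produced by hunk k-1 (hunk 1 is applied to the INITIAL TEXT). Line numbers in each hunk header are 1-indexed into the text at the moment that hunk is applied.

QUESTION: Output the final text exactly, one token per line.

Hunk 1: at line 2 remove [bfrpe,lux] add [saam,lqj,gwv] -> 7 lines: ikx ylcf saam lqj gwv kok sww
Hunk 2: at line 2 remove [lqj,gwv] add [fehbz,qij,cmuu] -> 8 lines: ikx ylcf saam fehbz qij cmuu kok sww
Hunk 3: at line 3 remove [fehbz,qij,cmuu] add [yat,pxjn,pcwi] -> 8 lines: ikx ylcf saam yat pxjn pcwi kok sww
Hunk 4: at line 2 remove [yat,pxjn,pcwi] add [dlms] -> 6 lines: ikx ylcf saam dlms kok sww

Answer: ikx
ylcf
saam
dlms
kok
sww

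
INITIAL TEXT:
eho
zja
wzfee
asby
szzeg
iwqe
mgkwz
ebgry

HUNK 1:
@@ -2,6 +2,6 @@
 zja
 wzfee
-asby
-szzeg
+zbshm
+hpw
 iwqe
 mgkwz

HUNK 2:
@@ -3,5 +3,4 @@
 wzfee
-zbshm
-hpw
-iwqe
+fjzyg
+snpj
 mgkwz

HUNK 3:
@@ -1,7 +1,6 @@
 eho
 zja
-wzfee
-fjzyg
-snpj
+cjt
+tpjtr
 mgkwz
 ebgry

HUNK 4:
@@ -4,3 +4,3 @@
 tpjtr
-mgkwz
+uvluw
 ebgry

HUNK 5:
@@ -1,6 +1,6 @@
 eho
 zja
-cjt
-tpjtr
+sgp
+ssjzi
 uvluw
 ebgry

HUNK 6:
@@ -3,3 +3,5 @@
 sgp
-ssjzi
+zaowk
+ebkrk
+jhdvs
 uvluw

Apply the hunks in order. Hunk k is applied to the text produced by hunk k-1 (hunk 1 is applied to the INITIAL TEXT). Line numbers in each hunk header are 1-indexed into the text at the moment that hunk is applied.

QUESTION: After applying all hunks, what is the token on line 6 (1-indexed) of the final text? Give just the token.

Answer: jhdvs

Derivation:
Hunk 1: at line 2 remove [asby,szzeg] add [zbshm,hpw] -> 8 lines: eho zja wzfee zbshm hpw iwqe mgkwz ebgry
Hunk 2: at line 3 remove [zbshm,hpw,iwqe] add [fjzyg,snpj] -> 7 lines: eho zja wzfee fjzyg snpj mgkwz ebgry
Hunk 3: at line 1 remove [wzfee,fjzyg,snpj] add [cjt,tpjtr] -> 6 lines: eho zja cjt tpjtr mgkwz ebgry
Hunk 4: at line 4 remove [mgkwz] add [uvluw] -> 6 lines: eho zja cjt tpjtr uvluw ebgry
Hunk 5: at line 1 remove [cjt,tpjtr] add [sgp,ssjzi] -> 6 lines: eho zja sgp ssjzi uvluw ebgry
Hunk 6: at line 3 remove [ssjzi] add [zaowk,ebkrk,jhdvs] -> 8 lines: eho zja sgp zaowk ebkrk jhdvs uvluw ebgry
Final line 6: jhdvs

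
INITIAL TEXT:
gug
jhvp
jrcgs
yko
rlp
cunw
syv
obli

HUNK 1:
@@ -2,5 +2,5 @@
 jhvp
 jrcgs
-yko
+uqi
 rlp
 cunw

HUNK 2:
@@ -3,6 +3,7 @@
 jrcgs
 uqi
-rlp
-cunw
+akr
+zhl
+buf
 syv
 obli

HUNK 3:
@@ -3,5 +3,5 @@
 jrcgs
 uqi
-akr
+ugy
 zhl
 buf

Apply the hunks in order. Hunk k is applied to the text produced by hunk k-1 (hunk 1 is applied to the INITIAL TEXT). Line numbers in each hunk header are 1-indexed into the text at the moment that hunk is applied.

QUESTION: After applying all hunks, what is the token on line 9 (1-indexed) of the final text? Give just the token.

Hunk 1: at line 2 remove [yko] add [uqi] -> 8 lines: gug jhvp jrcgs uqi rlp cunw syv obli
Hunk 2: at line 3 remove [rlp,cunw] add [akr,zhl,buf] -> 9 lines: gug jhvp jrcgs uqi akr zhl buf syv obli
Hunk 3: at line 3 remove [akr] add [ugy] -> 9 lines: gug jhvp jrcgs uqi ugy zhl buf syv obli
Final line 9: obli

Answer: obli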